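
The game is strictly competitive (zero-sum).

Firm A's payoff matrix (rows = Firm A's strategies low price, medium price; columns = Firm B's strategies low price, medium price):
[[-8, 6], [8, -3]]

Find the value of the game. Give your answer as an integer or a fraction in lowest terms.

Row minima are -8 and -3, so Firm A's maximin is -3; column maxima are 8 and 6, so Firm B's minimax is 6. These differ, so the equilibrium is in mixed strategies.
Let Firm A play low price with probability p. Firm B is indifferent when −8p + 8(1−p) = 6p − 3(1−p), giving p = 11/25.
Let Firm B play low price with probability q. Firm A is indifferent when −8q + 6(1−q) = 8q − 3(1−q), giving q = 9/25.
The value is -8·(9/25) + (6)·(16/25) = 24/25.

24/25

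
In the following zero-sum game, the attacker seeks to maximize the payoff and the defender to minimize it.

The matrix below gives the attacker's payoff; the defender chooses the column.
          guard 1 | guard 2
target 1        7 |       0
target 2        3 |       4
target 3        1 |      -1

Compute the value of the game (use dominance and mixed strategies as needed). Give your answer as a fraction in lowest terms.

Row target 3 is strictly dominated by row target 1, so the attacker never plays it.
The remaining 2×2 game on (target 1, target 2) × (guard 1, guard 2) has no saddle point. Let the attacker play target 1 with probability p; indifference gives 7p + 3(1−p) = 4(1−p), so p = 1/8.
Similarly the defender's optimal q on guard 1 is 1/2, and the value is 7·(1/2) + (0)·(1/2) = 7/2.

7/2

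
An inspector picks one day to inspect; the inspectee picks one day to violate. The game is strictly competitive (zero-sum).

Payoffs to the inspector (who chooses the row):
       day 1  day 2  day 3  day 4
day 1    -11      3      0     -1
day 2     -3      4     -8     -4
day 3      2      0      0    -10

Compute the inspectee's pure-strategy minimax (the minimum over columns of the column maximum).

-1

The worst case (largest entry) in each column is day 1: 2, day 2: 4, day 3: 0, day 4: -1.
The best (smallest) of these is -1.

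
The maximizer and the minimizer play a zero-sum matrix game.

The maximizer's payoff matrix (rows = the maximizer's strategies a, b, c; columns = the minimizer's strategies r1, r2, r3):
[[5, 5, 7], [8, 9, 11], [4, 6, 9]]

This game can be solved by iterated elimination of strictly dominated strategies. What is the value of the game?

8

Column r3 is strictly dominated by r1 for the minimizer (5<7, 8<11, 4<9); eliminate r3.
Row c is strictly dominated by row b (8>4, 9>6); eliminate c.
Row a is strictly dominated by row b (8>5, 9>5); eliminate a.
Column r2 is strictly dominated by r1 for the minimizer (8<9); eliminate r2.
Only (b, r1) remains, with payoff 8.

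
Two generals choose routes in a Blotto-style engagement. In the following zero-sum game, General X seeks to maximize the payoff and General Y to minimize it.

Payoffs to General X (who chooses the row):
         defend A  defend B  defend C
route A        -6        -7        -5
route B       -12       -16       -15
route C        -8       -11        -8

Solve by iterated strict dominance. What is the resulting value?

-7

Row route B is strictly dominated by row route A (-6>-12, -7>-16, -5>-15); eliminate route B.
Row route C is strictly dominated by row route A (-6>-8, -7>-11, -5>-8); eliminate route C.
Column defend A is strictly dominated by defend B for General Y (-7<-6); eliminate defend A.
Column defend C is strictly dominated by defend B for General Y (-7<-5); eliminate defend C.
Only (route A, defend B) remains, with payoff -7.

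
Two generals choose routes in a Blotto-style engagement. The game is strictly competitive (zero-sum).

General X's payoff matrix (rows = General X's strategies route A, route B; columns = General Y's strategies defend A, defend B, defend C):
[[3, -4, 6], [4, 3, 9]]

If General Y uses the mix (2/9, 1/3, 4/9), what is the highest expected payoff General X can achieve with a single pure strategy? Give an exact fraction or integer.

route A: (3)·(2/9) + (-4)·(1/3) + (6)·(4/9) = 2.
route B: (4)·(2/9) + (3)·(1/3) + (9)·(4/9) = 53/9.
The best pure response is route B with expected payoff 53/9.

53/9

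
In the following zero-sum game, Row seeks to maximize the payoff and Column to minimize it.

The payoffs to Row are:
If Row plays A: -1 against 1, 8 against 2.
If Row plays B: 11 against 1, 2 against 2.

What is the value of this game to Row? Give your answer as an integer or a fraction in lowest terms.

5

Row minima are -1 and 2, so Row's maximin is 2; column maxima are 11 and 8, so Column's minimax is 8. These differ, so the equilibrium is in mixed strategies.
Let Row play A with probability p. Column is indifferent when −p + 11(1−p) = 8p + 2(1−p), giving p = 1/2.
Let Column play 1 with probability q. Row is indifferent when −q + 8(1−q) = 11q + 2(1−q), giving q = 1/3.
The value is -1·(1/3) + (8)·(2/3) = 5.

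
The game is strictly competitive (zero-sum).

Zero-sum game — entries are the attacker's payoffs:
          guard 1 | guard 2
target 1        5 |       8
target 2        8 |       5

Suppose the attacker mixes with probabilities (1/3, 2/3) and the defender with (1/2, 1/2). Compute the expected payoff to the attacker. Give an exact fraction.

13/2

Against (1/2, 1/2), each row's expected payoff is target 1: 13/2; target 2: 13/2.
Taking the (1/3, 2/3)-weighted average: (1/3)·(13/2) + (2/3)·(13/2) = 13/2.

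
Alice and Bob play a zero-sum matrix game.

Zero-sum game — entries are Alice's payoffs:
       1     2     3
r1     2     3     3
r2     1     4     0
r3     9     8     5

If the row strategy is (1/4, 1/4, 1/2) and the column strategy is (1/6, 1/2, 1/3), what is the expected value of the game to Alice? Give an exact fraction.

29/6

Against (1/6, 1/2, 1/3), each row's expected payoff is r1: 17/6; r2: 13/6; r3: 43/6.
Taking the (1/4, 1/4, 1/2)-weighted average: (1/4)·(17/6) + (1/4)·(13/6) + (1/2)·(43/6) = 29/6.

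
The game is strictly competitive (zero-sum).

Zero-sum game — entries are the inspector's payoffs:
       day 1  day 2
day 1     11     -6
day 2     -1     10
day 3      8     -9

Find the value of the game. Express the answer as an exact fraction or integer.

Row day 3 is strictly dominated by row day 1, so the inspector never plays it.
The remaining 2×2 game on (day 1, day 2) × (day 1, day 2) has no saddle point. Let the inspector play day 1 with probability p; indifference gives 11p − (1−p) = −6p + 10(1−p), so p = 11/28.
Similarly the inspectee's optimal q on day 1 is 4/7, and the value is 11·(4/7) + (-6)·(3/7) = 26/7.

26/7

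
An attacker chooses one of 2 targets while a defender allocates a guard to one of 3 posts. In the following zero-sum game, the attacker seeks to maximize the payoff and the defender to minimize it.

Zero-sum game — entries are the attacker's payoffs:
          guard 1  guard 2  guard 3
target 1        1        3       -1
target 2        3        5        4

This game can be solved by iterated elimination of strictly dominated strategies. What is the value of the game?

3

Column guard 2 is strictly dominated by guard 1 for the defender (1<3, 3<5); eliminate guard 2.
Row target 1 is strictly dominated by row target 2 (3>1, 4>-1); eliminate target 1.
Column guard 3 is strictly dominated by guard 1 for the defender (3<4); eliminate guard 3.
Only (target 2, guard 1) remains, with payoff 3.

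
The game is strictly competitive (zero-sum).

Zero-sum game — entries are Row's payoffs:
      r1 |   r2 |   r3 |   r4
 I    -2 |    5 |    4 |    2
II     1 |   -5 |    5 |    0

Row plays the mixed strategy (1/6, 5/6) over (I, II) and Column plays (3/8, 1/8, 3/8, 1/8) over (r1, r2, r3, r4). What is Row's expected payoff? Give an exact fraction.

13/8

Against (3/8, 1/8, 3/8, 1/8), each row's expected payoff is I: 13/8; II: 13/8.
Taking the (1/6, 5/6)-weighted average: (1/6)·(13/8) + (5/6)·(13/8) = 13/8.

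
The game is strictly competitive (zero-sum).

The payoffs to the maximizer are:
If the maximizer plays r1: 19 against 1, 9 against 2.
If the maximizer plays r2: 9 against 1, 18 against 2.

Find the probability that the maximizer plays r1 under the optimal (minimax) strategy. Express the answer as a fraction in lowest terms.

9/19

Row minima are 9 and 9, so the maximizer's maximin is 9; column maxima are 19 and 18, so the minimizer's minimax is 18. These differ, so the equilibrium is in mixed strategies.
Let the maximizer play r1 with probability p. The minimizer is indifferent when 19p + 9(1−p) = 9p + 18(1−p), giving p = 9/19.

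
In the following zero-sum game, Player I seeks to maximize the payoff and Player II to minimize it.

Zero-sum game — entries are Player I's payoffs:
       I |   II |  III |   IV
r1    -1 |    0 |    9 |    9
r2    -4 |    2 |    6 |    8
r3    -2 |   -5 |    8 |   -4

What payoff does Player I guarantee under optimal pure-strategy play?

Row minima: -1, -4, -5 → Player I's maximin is -1.
Column maxima: -1, 2, 9, 9 → Player II's minimax is -1.
They coincide at (r1, I), so the value is -1.

-1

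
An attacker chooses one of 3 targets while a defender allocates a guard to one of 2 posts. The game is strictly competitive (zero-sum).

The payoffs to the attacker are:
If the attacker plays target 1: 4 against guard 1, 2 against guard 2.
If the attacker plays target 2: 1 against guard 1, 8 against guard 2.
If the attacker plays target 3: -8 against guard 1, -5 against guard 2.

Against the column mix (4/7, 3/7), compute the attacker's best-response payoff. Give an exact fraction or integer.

4

target 1: (4)·(4/7) + (2)·(3/7) = 22/7.
target 2: (1)·(4/7) + (8)·(3/7) = 4.
target 3: (-8)·(4/7) + (-5)·(3/7) = -47/7.
The best pure response is target 2 with expected payoff 4.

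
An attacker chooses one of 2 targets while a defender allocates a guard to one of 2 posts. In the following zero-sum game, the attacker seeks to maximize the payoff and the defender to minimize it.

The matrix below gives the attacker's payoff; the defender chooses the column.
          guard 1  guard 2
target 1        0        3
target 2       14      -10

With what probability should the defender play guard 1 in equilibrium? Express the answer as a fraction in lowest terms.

13/27

Row minima are 0 and -10, so the attacker's maximin is 0; column maxima are 14 and 3, so the defender's minimax is 3. These differ, so the equilibrium is in mixed strategies.
Let the defender play guard 1 with probability q. The attacker is indifferent when 3(1−q) = 14q − 10(1−q), giving q = 13/27.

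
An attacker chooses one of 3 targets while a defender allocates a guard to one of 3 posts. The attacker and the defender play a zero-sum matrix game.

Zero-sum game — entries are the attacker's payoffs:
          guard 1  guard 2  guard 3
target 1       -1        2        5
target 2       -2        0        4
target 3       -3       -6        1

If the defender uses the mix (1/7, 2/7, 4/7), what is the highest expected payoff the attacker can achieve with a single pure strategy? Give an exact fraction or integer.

23/7

target 1: (-1)·(1/7) + (2)·(2/7) + (5)·(4/7) = 23/7.
target 2: (-2)·(1/7) + (0)·(2/7) + (4)·(4/7) = 2.
target 3: (-3)·(1/7) + (-6)·(2/7) + (1)·(4/7) = -11/7.
The best pure response is target 1 with expected payoff 23/7.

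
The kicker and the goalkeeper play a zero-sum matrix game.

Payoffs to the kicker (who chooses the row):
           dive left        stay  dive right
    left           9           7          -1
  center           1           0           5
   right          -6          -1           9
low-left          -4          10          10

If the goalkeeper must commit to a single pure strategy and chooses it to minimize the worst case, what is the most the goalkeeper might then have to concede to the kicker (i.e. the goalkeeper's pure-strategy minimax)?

9

The worst case (largest entry) in each column is dive left: 9, stay: 10, dive right: 10.
The best (smallest) of these is 9.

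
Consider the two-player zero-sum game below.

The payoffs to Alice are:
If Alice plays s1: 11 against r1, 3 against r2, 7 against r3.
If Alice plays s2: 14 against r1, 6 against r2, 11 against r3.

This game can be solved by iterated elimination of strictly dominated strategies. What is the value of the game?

6

Column r3 is strictly dominated by r2 for Bob (3<7, 6<11); eliminate r3.
Row s1 is strictly dominated by row s2 (14>11, 6>3); eliminate s1.
Column r1 is strictly dominated by r2 for Bob (6<14); eliminate r1.
Only (s2, r2) remains, with payoff 6.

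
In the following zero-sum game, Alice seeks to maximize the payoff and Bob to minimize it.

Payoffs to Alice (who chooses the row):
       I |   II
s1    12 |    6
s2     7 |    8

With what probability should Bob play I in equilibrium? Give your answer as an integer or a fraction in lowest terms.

Row minima are 6 and 7, so Alice's maximin is 7; column maxima are 12 and 8, so Bob's minimax is 8. These differ, so the equilibrium is in mixed strategies.
Let Bob play I with probability q. Alice is indifferent when 12q + 6(1−q) = 7q + 8(1−q), giving q = 2/7.

2/7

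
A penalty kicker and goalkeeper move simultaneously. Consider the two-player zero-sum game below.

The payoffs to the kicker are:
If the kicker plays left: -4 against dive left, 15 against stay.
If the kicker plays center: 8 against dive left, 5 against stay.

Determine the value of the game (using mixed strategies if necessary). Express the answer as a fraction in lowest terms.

70/11

Row minima are -4 and 5, so the kicker's maximin is 5; column maxima are 8 and 15, so the goalkeeper's minimax is 8. These differ, so the equilibrium is in mixed strategies.
Let the kicker play left with probability p. The goalkeeper is indifferent when −4p + 8(1−p) = 15p + 5(1−p), giving p = 3/22.
Let the goalkeeper play dive left with probability q. The kicker is indifferent when −4q + 15(1−q) = 8q + 5(1−q), giving q = 5/11.
The value is -4·(5/11) + (15)·(6/11) = 70/11.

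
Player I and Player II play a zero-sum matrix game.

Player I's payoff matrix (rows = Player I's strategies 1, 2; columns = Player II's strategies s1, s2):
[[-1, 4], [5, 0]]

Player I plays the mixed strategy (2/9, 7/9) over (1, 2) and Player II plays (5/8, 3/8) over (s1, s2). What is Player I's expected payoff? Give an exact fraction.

Against (5/8, 3/8), each row's expected payoff is 1: 7/8; 2: 25/8.
Taking the (2/9, 7/9)-weighted average: (2/9)·(7/8) + (7/9)·(25/8) = 21/8.

21/8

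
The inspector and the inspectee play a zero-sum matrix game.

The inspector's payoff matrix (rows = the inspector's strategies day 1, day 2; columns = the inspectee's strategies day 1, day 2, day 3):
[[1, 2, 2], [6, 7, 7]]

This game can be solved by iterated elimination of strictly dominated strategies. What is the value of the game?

6

Row day 1 is strictly dominated by row day 2 (6>1, 7>2, 7>2); eliminate day 1.
Column day 2 is strictly dominated by day 1 for the inspectee (6<7); eliminate day 2.
Column day 3 is strictly dominated by day 1 for the inspectee (6<7); eliminate day 3.
Only (day 2, day 1) remains, with payoff 6.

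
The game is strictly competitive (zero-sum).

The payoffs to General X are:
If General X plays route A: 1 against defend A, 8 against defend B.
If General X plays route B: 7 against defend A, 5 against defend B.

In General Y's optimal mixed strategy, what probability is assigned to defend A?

Row minima are 1 and 5, so General X's maximin is 5; column maxima are 7 and 8, so General Y's minimax is 7. These differ, so the equilibrium is in mixed strategies.
Let General Y play defend A with probability q. General X is indifferent when q + 8(1−q) = 7q + 5(1−q), giving q = 1/3.

1/3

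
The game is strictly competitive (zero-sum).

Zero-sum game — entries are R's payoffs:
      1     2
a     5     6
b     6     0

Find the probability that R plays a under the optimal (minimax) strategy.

6/7

Row minima are 5 and 0, so R's maximin is 5; column maxima are 6 and 6, so C's minimax is 6. These differ, so the equilibrium is in mixed strategies.
Let R play a with probability p. C is indifferent when 5p + 6(1−p) = 6p, giving p = 6/7.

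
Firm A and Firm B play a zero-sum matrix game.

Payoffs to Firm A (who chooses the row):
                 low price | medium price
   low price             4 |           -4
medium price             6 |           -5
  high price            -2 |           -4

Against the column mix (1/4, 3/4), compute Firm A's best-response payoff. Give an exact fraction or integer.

-2

low price: (4)·(1/4) + (-4)·(3/4) = -2.
medium price: (6)·(1/4) + (-5)·(3/4) = -9/4.
high price: (-2)·(1/4) + (-4)·(3/4) = -7/2.
The best pure response is low price with expected payoff -2.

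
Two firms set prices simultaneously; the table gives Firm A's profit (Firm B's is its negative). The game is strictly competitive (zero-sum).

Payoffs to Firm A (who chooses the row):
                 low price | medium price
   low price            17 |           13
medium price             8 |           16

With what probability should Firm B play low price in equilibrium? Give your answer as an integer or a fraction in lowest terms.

Row minima are 13 and 8, so Firm A's maximin is 13; column maxima are 17 and 16, so Firm B's minimax is 16. These differ, so the equilibrium is in mixed strategies.
Let Firm B play low price with probability q. Firm A is indifferent when 17q + 13(1−q) = 8q + 16(1−q), giving q = 1/4.

1/4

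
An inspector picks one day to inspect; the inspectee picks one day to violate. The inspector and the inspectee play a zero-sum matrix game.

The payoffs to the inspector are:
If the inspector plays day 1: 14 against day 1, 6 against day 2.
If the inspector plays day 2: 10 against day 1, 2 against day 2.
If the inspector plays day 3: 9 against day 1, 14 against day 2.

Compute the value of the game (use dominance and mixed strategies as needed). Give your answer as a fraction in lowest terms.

142/13

Row day 2 is strictly dominated by row day 1, so the inspector never plays it.
The remaining 2×2 game on (day 1, day 3) × (day 1, day 2) has no saddle point. Let the inspector play day 1 with probability p; indifference gives 14p + 9(1−p) = 6p + 14(1−p), so p = 5/13.
Similarly the inspectee's optimal q on day 1 is 8/13, and the value is 14·(8/13) + (6)·(5/13) = 142/13.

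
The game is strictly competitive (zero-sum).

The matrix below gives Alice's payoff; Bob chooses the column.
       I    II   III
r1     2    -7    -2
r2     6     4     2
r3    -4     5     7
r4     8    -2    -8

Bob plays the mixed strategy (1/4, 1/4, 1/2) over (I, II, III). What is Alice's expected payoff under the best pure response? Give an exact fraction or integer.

15/4

r1: (2)·(1/4) + (-7)·(1/4) + (-2)·(1/2) = -9/4.
r2: (6)·(1/4) + (4)·(1/4) + (2)·(1/2) = 7/2.
r3: (-4)·(1/4) + (5)·(1/4) + (7)·(1/2) = 15/4.
r4: (8)·(1/4) + (-2)·(1/4) + (-8)·(1/2) = -5/2.
The best pure response is r3 with expected payoff 15/4.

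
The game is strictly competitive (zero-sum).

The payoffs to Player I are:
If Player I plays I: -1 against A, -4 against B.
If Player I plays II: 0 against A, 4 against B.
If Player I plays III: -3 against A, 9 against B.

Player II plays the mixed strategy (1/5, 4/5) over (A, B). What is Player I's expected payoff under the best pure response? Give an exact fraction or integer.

33/5

I: (-1)·(1/5) + (-4)·(4/5) = -17/5.
II: (0)·(1/5) + (4)·(4/5) = 16/5.
III: (-3)·(1/5) + (9)·(4/5) = 33/5.
The best pure response is III with expected payoff 33/5.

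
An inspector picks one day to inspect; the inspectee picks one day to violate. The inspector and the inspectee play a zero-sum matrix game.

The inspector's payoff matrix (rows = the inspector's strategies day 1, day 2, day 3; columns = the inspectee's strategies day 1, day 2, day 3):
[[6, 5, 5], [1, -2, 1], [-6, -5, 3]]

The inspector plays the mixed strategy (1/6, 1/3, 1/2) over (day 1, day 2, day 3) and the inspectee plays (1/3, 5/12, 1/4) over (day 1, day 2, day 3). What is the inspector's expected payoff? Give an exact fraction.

Against (1/3, 5/12, 1/4), each row's expected payoff is day 1: 16/3; day 2: -1/4; day 3: -10/3.
Taking the (1/6, 1/3, 1/2)-weighted average: (1/6)·(16/3) + (1/3)·(-1/4) + (1/2)·(-10/3) = -31/36.

-31/36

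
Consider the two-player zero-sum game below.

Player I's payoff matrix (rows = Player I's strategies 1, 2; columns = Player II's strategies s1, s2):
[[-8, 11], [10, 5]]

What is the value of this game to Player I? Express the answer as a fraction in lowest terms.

Row minima are -8 and 5, so Player I's maximin is 5; column maxima are 10 and 11, so Player II's minimax is 10. These differ, so the equilibrium is in mixed strategies.
Let Player I play 1 with probability p. Player II is indifferent when −8p + 10(1−p) = 11p + 5(1−p), giving p = 5/24.
Let Player II play s1 with probability q. Player I is indifferent when −8q + 11(1−q) = 10q + 5(1−q), giving q = 1/4.
The value is -8·(1/4) + (11)·(3/4) = 25/4.

25/4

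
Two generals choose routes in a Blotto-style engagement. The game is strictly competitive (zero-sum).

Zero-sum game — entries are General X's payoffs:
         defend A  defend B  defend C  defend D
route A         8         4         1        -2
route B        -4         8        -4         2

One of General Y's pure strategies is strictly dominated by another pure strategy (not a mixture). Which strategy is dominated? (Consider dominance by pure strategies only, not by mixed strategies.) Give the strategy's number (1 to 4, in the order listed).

General Y prefers columns that give General X less. Compare defend B with defend C: 1 < 4, -4 < 8.
So defend C strictly dominates defend B for General Y; defend B is strictly dominated.

2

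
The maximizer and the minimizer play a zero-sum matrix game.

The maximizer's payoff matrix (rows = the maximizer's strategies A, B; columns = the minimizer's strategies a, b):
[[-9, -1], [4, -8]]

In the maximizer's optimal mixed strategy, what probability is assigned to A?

Row minima are -9 and -8, so the maximizer's maximin is -8; column maxima are 4 and -1, so the minimizer's minimax is -1. These differ, so the equilibrium is in mixed strategies.
Let the maximizer play A with probability p. The minimizer is indifferent when −9p + 4(1−p) = −p − 8(1−p), giving p = 3/5.

3/5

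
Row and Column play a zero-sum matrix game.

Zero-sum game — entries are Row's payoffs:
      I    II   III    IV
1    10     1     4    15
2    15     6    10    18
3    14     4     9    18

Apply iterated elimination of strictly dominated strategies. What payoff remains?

Row 1 is strictly dominated by row 2 (15>10, 6>1, 10>4, 18>15); eliminate 1.
Column III is strictly dominated by II for Column (6<10, 4<9); eliminate III.
Column I is strictly dominated by II for Column (6<15, 4<14); eliminate I.
Column IV is strictly dominated by II for Column (6<18, 4<18); eliminate IV.
Row 3 is strictly dominated by row 2 (6>4); eliminate 3.
Only (2, II) remains, with payoff 6.

6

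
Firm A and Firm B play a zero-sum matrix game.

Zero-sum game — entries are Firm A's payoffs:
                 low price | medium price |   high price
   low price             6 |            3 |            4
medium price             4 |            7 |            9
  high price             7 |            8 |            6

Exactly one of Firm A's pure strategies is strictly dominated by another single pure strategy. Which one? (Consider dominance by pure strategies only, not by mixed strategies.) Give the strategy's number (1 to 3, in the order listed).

Compare low price with high price: 7 > 6, 8 > 3, 6 > 4.
So high price strictly dominates low price for Firm A; low price is strictly dominated.

1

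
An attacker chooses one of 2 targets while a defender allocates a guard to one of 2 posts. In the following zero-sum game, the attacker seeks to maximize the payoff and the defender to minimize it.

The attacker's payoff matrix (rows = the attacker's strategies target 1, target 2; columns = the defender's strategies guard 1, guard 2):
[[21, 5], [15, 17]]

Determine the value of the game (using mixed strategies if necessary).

47/3

Row minima are 5 and 15, so the attacker's maximin is 15; column maxima are 21 and 17, so the defender's minimax is 17. These differ, so the equilibrium is in mixed strategies.
Let the attacker play target 1 with probability p. The defender is indifferent when 21p + 15(1−p) = 5p + 17(1−p), giving p = 1/9.
Let the defender play guard 1 with probability q. The attacker is indifferent when 21q + 5(1−q) = 15q + 17(1−q), giving q = 2/3.
The value is 21·(2/3) + (5)·(1/3) = 47/3.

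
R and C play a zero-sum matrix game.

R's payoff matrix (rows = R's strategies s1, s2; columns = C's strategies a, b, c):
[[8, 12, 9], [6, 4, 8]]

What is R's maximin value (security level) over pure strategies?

The worst-case payoff for each row is s1: 8, s2: 4.
The best of these is 8.

8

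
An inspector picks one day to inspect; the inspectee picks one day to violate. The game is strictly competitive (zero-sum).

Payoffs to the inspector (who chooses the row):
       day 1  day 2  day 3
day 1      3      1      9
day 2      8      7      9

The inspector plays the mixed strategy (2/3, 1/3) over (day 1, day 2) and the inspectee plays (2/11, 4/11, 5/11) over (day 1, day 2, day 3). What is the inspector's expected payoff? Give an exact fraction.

Against (2/11, 4/11, 5/11), each row's expected payoff is day 1: 5; day 2: 89/11.
Taking the (2/3, 1/3)-weighted average: (2/3)·(5) + (1/3)·(89/11) = 199/33.

199/33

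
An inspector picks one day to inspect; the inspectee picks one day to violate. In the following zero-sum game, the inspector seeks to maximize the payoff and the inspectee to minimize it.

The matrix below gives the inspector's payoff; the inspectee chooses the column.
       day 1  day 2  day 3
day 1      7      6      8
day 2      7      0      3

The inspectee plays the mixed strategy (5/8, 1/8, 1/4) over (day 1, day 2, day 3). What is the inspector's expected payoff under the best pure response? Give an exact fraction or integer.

57/8

day 1: (7)·(5/8) + (6)·(1/8) + (8)·(1/4) = 57/8.
day 2: (7)·(5/8) + (0)·(1/8) + (3)·(1/4) = 41/8.
The best pure response is day 1 with expected payoff 57/8.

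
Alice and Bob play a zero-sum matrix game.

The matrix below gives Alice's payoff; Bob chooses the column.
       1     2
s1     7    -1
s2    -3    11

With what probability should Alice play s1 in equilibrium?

Row minima are -1 and -3, so Alice's maximin is -1; column maxima are 7 and 11, so Bob's minimax is 7. These differ, so the equilibrium is in mixed strategies.
Let Alice play s1 with probability p. Bob is indifferent when 7p − 3(1−p) = −p + 11(1−p), giving p = 7/11.

7/11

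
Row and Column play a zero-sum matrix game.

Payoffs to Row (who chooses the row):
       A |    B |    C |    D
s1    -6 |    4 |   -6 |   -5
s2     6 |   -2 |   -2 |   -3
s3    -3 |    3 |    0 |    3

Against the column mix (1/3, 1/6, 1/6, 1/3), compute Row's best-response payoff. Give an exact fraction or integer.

s1: (-6)·(1/3) + (4)·(1/6) + (-6)·(1/6) + (-5)·(1/3) = -4.
s2: (6)·(1/3) + (-2)·(1/6) + (-2)·(1/6) + (-3)·(1/3) = 1/3.
s3: (-3)·(1/3) + (3)·(1/6) + (0)·(1/6) + (3)·(1/3) = 1/2.
The best pure response is s3 with expected payoff 1/2.

1/2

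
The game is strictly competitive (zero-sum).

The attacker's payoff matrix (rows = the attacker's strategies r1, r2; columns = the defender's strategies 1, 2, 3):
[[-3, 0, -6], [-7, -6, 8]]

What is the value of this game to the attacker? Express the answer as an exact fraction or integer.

Column 2 is strictly dominated by 1 for the defender (it gives the attacker more in every row).
The remaining 2×2 game on (r1, r2) × (1, 3) has no saddle point. Let the attacker play r1 with probability p; indifference gives −3p − 7(1−p) = −6p + 8(1−p), so p = 5/6.
Similarly the defender's optimal q on 1 is 7/9, and the value is -3·(7/9) + (-6)·(2/9) = -11/3.

-11/3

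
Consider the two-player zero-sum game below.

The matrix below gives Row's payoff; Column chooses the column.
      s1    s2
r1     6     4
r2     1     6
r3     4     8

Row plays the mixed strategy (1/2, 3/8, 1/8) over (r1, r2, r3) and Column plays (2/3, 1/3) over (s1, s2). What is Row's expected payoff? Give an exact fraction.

13/3

Against (2/3, 1/3), each row's expected payoff is r1: 16/3; r2: 8/3; r3: 16/3.
Taking the (1/2, 3/8, 1/8)-weighted average: (1/2)·(16/3) + (3/8)·(8/3) + (1/8)·(16/3) = 13/3.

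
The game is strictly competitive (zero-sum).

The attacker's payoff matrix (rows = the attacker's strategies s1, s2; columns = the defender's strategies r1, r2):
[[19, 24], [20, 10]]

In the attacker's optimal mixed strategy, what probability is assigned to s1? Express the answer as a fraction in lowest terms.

Row minima are 19 and 10, so the attacker's maximin is 19; column maxima are 20 and 24, so the defender's minimax is 20. These differ, so the equilibrium is in mixed strategies.
Let the attacker play s1 with probability p. The defender is indifferent when 19p + 20(1−p) = 24p + 10(1−p), giving p = 2/3.

2/3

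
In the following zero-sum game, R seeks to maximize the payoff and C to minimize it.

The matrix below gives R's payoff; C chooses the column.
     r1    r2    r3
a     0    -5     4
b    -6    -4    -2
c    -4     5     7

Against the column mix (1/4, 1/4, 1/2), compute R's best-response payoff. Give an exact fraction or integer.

15/4

a: (0)·(1/4) + (-5)·(1/4) + (4)·(1/2) = 3/4.
b: (-6)·(1/4) + (-4)·(1/4) + (-2)·(1/2) = -7/2.
c: (-4)·(1/4) + (5)·(1/4) + (7)·(1/2) = 15/4.
The best pure response is c with expected payoff 15/4.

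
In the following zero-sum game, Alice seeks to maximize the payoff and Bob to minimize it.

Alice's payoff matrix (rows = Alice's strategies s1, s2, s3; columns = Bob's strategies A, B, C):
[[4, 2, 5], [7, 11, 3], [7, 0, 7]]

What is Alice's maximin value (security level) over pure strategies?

The worst-case payoff for each row is s1: 2, s2: 3, s3: 0.
The best of these is 3.

3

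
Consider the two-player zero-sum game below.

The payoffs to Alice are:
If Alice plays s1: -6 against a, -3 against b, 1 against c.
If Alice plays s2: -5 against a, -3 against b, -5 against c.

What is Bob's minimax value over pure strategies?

-5

The worst case (largest entry) in each column is a: -5, b: -3, c: 1.
The best (smallest) of these is -5.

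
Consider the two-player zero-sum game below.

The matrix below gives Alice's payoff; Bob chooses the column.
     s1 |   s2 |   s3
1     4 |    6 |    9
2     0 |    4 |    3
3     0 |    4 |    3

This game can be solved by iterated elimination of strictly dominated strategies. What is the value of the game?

4

Column s3 is strictly dominated by s1 for Bob (4<9, 0<3, 0<3); eliminate s3.
Column s2 is strictly dominated by s1 for Bob (4<6, 0<4, 0<4); eliminate s2.
Row 3 is strictly dominated by row 1 (4>0); eliminate 3.
Row 2 is strictly dominated by row 1 (4>0); eliminate 2.
Only (1, s1) remains, with payoff 4.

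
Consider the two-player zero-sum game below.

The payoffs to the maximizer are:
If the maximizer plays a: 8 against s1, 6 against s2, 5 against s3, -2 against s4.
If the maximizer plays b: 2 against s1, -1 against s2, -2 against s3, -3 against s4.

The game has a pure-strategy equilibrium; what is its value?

Row minima: -2, -3 → the maximizer's maximin is -2.
Column maxima: 8, 6, 5, -2 → the minimizer's minimax is -2.
They coincide at (a, s4), so the value is -2.

-2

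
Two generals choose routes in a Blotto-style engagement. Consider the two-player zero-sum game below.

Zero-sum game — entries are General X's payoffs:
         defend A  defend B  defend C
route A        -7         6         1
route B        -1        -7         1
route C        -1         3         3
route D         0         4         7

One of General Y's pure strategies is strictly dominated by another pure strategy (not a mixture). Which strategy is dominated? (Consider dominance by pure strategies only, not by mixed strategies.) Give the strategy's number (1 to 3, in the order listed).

General Y prefers columns that give General X less. Compare defend C with defend A: -7 < 1, -1 < 1, -1 < 3, 0 < 7.
So defend A strictly dominates defend C for General Y; defend C is strictly dominated.

3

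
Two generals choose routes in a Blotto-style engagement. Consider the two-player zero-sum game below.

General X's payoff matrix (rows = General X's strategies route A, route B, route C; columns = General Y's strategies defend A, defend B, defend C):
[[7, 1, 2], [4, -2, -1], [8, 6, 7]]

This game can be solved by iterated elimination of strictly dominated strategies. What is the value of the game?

6

Column defend A is strictly dominated by defend B for General Y (1<7, -2<4, 6<8); eliminate defend A.
Row route B is strictly dominated by row route A (1>-2, 2>-1); eliminate route B.
Column defend C is strictly dominated by defend B for General Y (1<2, 6<7); eliminate defend C.
Row route A is strictly dominated by row route C (6>1); eliminate route A.
Only (route C, defend B) remains, with payoff 6.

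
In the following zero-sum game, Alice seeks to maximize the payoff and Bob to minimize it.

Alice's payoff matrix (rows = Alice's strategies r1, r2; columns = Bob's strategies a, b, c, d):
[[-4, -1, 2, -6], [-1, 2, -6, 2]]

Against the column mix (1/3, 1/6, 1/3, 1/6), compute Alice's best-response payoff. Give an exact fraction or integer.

r1: (-4)·(1/3) + (-1)·(1/6) + (2)·(1/3) + (-6)·(1/6) = -11/6.
r2: (-1)·(1/3) + (2)·(1/6) + (-6)·(1/3) + (2)·(1/6) = -5/3.
The best pure response is r2 with expected payoff -5/3.

-5/3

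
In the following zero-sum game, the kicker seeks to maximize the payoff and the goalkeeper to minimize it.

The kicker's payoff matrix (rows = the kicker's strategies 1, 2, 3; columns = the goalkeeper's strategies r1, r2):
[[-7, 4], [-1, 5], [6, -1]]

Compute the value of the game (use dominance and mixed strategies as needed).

29/13

Row 1 is strictly dominated by row 2, so the kicker never plays it.
The remaining 2×2 game on (2, 3) × (r1, r2) has no saddle point. Let the kicker play 2 with probability p; indifference gives −p + 6(1−p) = 5p − (1−p), so p = 7/13.
Similarly the goalkeeper's optimal q on r1 is 6/13, and the value is -1·(6/13) + (5)·(7/13) = 29/13.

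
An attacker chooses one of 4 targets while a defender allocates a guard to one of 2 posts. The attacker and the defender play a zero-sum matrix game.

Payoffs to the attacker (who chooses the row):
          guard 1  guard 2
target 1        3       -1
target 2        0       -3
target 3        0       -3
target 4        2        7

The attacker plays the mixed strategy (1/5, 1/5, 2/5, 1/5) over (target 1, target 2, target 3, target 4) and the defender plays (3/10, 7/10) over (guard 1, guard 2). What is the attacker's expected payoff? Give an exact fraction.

Against (3/10, 7/10), each row's expected payoff is target 1: 1/5; target 2: -21/10; target 3: -21/10; target 4: 11/2.
Taking the (1/5, 1/5, 2/5, 1/5)-weighted average: (1/5)·(1/5) + (1/5)·(-21/10) + (2/5)·(-21/10) + (1/5)·(11/2) = -3/25.

-3/25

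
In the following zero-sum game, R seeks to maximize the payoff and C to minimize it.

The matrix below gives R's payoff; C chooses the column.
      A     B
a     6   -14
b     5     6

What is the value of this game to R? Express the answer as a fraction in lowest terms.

106/21

Row minima are -14 and 5, so R's maximin is 5; column maxima are 6 and 6, so C's minimax is 6. These differ, so the equilibrium is in mixed strategies.
Let R play a with probability p. C is indifferent when 6p + 5(1−p) = −14p + 6(1−p), giving p = 1/21.
Let C play A with probability q. R is indifferent when 6q − 14(1−q) = 5q + 6(1−q), giving q = 20/21.
The value is 6·(20/21) + (-14)·(1/21) = 106/21.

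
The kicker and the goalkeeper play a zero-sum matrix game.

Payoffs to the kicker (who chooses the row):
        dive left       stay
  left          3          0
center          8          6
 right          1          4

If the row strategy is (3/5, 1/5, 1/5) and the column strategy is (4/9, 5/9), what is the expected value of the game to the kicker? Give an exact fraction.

Against (4/9, 5/9), each row's expected payoff is left: 4/3; center: 62/9; right: 8/3.
Taking the (3/5, 1/5, 1/5)-weighted average: (3/5)·(4/3) + (1/5)·(62/9) + (1/5)·(8/3) = 122/45.

122/45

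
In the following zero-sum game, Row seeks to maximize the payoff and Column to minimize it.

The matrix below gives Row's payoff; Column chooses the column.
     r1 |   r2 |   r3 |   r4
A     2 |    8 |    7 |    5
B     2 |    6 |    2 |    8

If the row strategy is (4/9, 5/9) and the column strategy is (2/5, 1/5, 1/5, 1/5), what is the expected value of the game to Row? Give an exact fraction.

Against (2/5, 1/5, 1/5, 1/5), each row's expected payoff is A: 24/5; B: 4.
Taking the (4/9, 5/9)-weighted average: (4/9)·(24/5) + (5/9)·(4) = 196/45.

196/45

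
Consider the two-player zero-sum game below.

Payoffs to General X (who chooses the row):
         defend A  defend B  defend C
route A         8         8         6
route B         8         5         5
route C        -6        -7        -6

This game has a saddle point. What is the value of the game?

Row minima: 6, 5, -7 → General X's maximin is 6.
Column maxima: 8, 8, 6 → General Y's minimax is 6.
They coincide at (route A, defend C), so the value is 6.

6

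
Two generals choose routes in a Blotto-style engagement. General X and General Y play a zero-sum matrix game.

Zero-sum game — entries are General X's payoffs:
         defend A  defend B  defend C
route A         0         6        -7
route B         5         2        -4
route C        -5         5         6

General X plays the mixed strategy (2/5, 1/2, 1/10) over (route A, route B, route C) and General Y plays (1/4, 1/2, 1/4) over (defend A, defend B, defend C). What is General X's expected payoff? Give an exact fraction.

7/5

Against (1/4, 1/2, 1/4), each row's expected payoff is route A: 5/4; route B: 5/4; route C: 11/4.
Taking the (2/5, 1/2, 1/10)-weighted average: (2/5)·(5/4) + (1/2)·(5/4) + (1/10)·(11/4) = 7/5.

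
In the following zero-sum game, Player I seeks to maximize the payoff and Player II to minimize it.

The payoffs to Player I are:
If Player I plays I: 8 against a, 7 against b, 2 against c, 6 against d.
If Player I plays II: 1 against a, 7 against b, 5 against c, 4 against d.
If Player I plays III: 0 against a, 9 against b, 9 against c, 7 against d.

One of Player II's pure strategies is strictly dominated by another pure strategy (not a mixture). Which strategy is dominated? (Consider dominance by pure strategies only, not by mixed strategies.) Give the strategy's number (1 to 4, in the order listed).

Player II prefers columns that give Player I less. Compare b with d: 6 < 7, 4 < 7, 7 < 9.
So d strictly dominates b for Player II; b is strictly dominated.

2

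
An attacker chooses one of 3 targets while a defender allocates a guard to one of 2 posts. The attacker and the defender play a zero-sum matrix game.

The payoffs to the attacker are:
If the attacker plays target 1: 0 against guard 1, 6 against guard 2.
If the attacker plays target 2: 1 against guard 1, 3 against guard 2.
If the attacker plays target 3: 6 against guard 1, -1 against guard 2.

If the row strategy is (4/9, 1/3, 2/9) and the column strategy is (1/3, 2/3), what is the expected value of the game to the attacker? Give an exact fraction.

Against (1/3, 2/3), each row's expected payoff is target 1: 4; target 2: 7/3; target 3: 4/3.
Taking the (4/9, 1/3, 2/9)-weighted average: (4/9)·(4) + (1/3)·(7/3) + (2/9)·(4/3) = 77/27.

77/27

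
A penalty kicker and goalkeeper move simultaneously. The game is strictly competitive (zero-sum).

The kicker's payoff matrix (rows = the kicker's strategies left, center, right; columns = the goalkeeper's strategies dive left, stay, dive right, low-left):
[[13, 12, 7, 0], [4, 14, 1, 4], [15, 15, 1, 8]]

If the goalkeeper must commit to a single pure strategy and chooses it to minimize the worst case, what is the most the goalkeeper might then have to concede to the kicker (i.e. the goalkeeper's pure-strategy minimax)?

7

The worst case (largest entry) in each column is dive left: 15, stay: 15, dive right: 7, low-left: 8.
The best (smallest) of these is 7.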